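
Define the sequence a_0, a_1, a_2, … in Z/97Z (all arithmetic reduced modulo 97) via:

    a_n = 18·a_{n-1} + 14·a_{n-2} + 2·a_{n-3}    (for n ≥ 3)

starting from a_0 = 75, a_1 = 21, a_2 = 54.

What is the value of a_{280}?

a_3 = 18·54 + 14·21 + 2·75 = 58
a_4 = 18·58 + 14·54 + 2·21 = 96
a_5 = 18·96 + 14·58 + 2·54 = 29
a_6 = 18·29 + 14·96 + 2·58 = 42
a_7 = 18·42 + 14·29 + 2·96 = 93
a_8 = 18·93 + 14·42 + 2·29 = 89
Continuing the recurrence:
  a_9 = 78;  a_10 = 23;  a_11 = 35;  a_12 = 41;  a_13 = 13;  a_14 = 5
  a_15 = 63;  a_16 = 66;  a_17 = 43;  a_18 = 78;  a_19 = 4;  a_20 = 86
  a_21 = 14;  a_22 = 9;  a_23 = 45;  a_24 = 91;  a_25 = 55;  a_26 = 26
  a_27 = 62;  a_28 = 38;  a_29 = 52;  a_30 = 40;  a_31 = 69;  a_32 = 63
  a_33 = 46;  a_34 = 5;  a_35 = 84;  a_36 = 25;  a_37 = 84;  a_38 = 90
  a_39 = 33;  a_40 = 82;  a_41 = 81;  a_42 = 53;  a_43 = 21;  a_44 = 21
  a_45 = 2;  a_46 = 81;  a_47 = 73;  a_48 = 27;  a_49 = 21;  a_50 = 29
  a_51 = 94;  a_52 = 6;  a_53 = 27;  a_54 = 79;  a_55 = 66;  a_56 = 20
  a_57 = 84;  a_58 = 81;  a_59 = 55;  a_60 = 61;  a_61 = 90;  a_62 = 62
  a_63 = 73;  a_64 = 34;  a_65 = 12;  a_66 = 62;  a_67 = 91;  a_68 = 8
  a_69 = 87;  a_70 = 17;  a_71 = 85;  a_72 = 2;  a_73 = 96;  a_74 = 83
  a_75 = 29;  a_76 = 33;  a_77 = 2;  a_78 = 71;  a_79 = 14;  a_80 = 86
  a_81 = 43;  a_82 = 66;  a_83 = 22;  a_84 = 48;  a_85 = 43;  a_86 = 35
  a_87 = 67;  a_88 = 36;  a_89 = 7;  a_90 = 85;  a_91 = 51;  a_92 = 85
  a_93 = 86;  a_94 = 27;  a_95 = 17;  a_96 = 80;  a_97 = 83;  a_98 = 29
  a_99 = 1;  a_100 = 8;  a_101 = 22;  a_102 = 25;  a_103 = 95;  a_104 = 67
  a_105 = 64;  a_106 = 49;  a_107 = 69;  a_108 = 19;  a_109 = 48;  a_110 = 7
  a_111 = 60;  a_112 = 13;  a_113 = 21;  a_114 = 1;  a_115 = 47;  a_116 = 29
  a_117 = 18;  a_118 = 48;  a_119 = 10;  a_120 = 15;  a_121 = 21;  a_122 = 26
  a_123 = 16;  a_124 = 15;  a_125 = 61;  a_126 = 79;  a_127 = 75;  a_128 = 56
  a_129 = 82;  a_130 = 82;  a_131 = 20;  a_132 = 23;  a_133 = 82;  a_134 = 92
  a_135 = 37;  a_136 = 81;  a_137 = 26;  a_138 = 27;  a_139 = 42;  a_140 = 22
  a_141 = 68;  a_142 = 64;  a_143 = 14;  a_144 = 23;  a_145 = 59;  a_146 = 54
  a_147 = 1;  a_148 = 19;  a_149 = 76;  a_150 = 84;  a_151 = 92;  a_152 = 74
  a_153 = 72;  a_154 = 91;  a_155 = 78;  a_156 = 9;  a_157 = 78;  a_158 = 37
  a_159 = 30;  a_160 = 50;  a_161 = 36;  a_162 = 50;  a_163 = 49;  a_164 = 5
  a_165 = 3;  a_166 = 28;  a_167 = 71;  a_168 = 27;  a_169 = 81;  a_170 = 38
  a_171 = 29;  a_172 = 52;  a_173 = 60;  a_174 = 23;  a_175 = 0;  a_176 = 54
  a_177 = 48;  a_178 = 68;  a_179 = 64;  a_180 = 66;  a_181 = 86;  a_182 = 78
  a_183 = 24;  a_184 = 47;  a_185 = 77;  a_186 = 55;  a_187 = 28;  a_188 = 70
  a_189 = 16;  a_190 = 63;  a_191 = 43;  a_192 = 39;  a_193 = 72;  a_194 = 85
  a_195 = 94;  a_196 = 19;  a_197 = 82;  a_198 = 87;  a_199 = 36;  a_200 = 90
  a_201 = 67;  a_202 = 16;  a_203 = 48;  a_204 = 58;  a_205 = 2;  a_206 = 71
  a_207 = 64;  a_208 = 16;  a_209 = 65;  a_210 = 67;  a_211 = 14;  a_212 = 59
  a_213 = 34;  a_214 = 11;  a_215 = 16;  a_216 = 25;  a_217 = 17;  a_218 = 9
  a_219 = 62;  a_220 = 15;  a_221 = 89;  a_222 = 93;  a_223 = 40;  a_224 = 66
  a_225 = 91;  a_226 = 23;  a_227 = 74;  a_228 = 90;  a_229 = 83;  a_230 = 89
  a_231 = 34;  a_232 = 84;  a_233 = 32;  a_234 = 74;  a_235 = 8;  a_236 = 80
  a_237 = 51;  a_238 = 17;  a_239 = 16;  a_240 = 46;  a_241 = 19;  a_242 = 48
  a_243 = 58;  a_244 = 8;  a_245 = 82;  a_246 = 55;  a_247 = 20;  a_248 = 33
  a_249 = 14;  a_250 = 75;  a_251 = 60;  a_252 = 24;  a_253 = 64;  a_254 = 56
  a_255 = 12;  a_256 = 61;  a_257 = 20;  a_258 = 74;  a_259 = 85;  a_260 = 84
  a_261 = 37;  a_262 = 72;  a_263 = 42;  a_264 = 92;  a_265 = 60;  a_266 = 27
  a_267 = 55;  a_268 = 33;  a_269 = 60;  a_270 = 3;  a_271 = 87;  a_272 = 79
  a_273 = 27;  a_274 = 20;  a_275 = 23;  a_276 = 69;  a_277 = 52;  a_278 = 8
a_279 = 18·8 + 14·52 + 2·69 = 40
a_280 = 18·40 + 14·8 + 2·52 = 63

63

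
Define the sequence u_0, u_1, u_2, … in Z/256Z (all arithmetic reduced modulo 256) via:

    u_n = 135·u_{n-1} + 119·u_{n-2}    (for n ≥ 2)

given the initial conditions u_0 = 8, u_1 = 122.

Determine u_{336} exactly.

u_2 = 135·122 + 119·8 = 14
u_3 = 135·14 + 119·122 = 24
u_4 = 135·24 + 119·14 = 42
u_5 = 135·42 + 119·24 = 78
u_6 = 135·78 + 119·42 = 168
u_7 = 135·168 + 119·78 = 218
u_8 = 135·218 + 119·168 = 14
u_9 = 135·14 + 119·218 = 184
u_10 = 135·184 + 119·14 = 138
u_11 = 135·138 + 119·184 = 78
u_12 = 135·78 + 119·138 = 72
u_13 = 135·72 + 119·78 = 58
u_14 = 135·58 + 119·72 = 14
u_15 = 135·14 + 119·58 = 88
u_16 = 135·88 + 119·14 = 234
u_17 = 135·234 + 119·88 = 78
u_18 = 135·78 + 119·234 = 232
u_19 = 135·232 + 119·78 = 154
u_20 = 135·154 + 119·232 = 14
u_21 = 135·14 + 119·154 = 248
u_22 = 135·248 + 119·14 = 74
u_23 = 135·74 + 119·248 = 78
u_24 = 135·78 + 119·74 = 136
u_25 = 135·136 + 119·78 = 250
u_26 = 135·250 + 119·136 = 14
u_27 = 135·14 + 119·250 = 152
u_28 = 135·152 + 119·14 = 170
u_29 = 135·170 + 119·152 = 78
u_30 = 135·78 + 119·170 = 40
u_31 = 135·40 + 119·78 = 90
u_32 = 135·90 + 119·40 = 14
u_33 = 135·14 + 119·90 = 56
u_34 = 135·56 + 119·14 = 10
u_35 = 135·10 + 119·56 = 78
u_36 = 135·78 + 119·10 = 200
u_37 = 135·200 + 119·78 = 186
u_38 = 135·186 + 119·200 = 14
u_39 = 135·14 + 119·186 = 216
u_40 = 135·216 + 119·14 = 106
u_41 = 135·106 + 119·216 = 78
u_42 = 135·78 + 119·106 = 104
u_43 = 135·104 + 119·78 = 26
u_44 = 135·26 + 119·104 = 14
u_45 = 135·14 + 119·26 = 120
u_46 = 135·120 + 119·14 = 202
u_47 = 135·202 + 119·120 = 78
u_48 = 135·78 + 119·202 = 8
u_49 = 135·8 + 119·78 = 122
(u_48, u_49) = (8, 122) = (u_0, u_1), so the sequence has period 48.
336 ≡ 0 (mod 48), hence u_336 = u_0 = 8.

8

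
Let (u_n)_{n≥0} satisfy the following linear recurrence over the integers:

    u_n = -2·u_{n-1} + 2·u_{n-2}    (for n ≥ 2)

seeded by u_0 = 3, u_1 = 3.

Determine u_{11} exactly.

u_2 = -2·3 + 2·3 = 0
u_3 = -2·0 + 2·3 = 6
u_4 = -2·6 + 2·0 = -12
u_5 = -2·-12 + 2·6 = 36
u_6 = -2·36 + 2·-12 = -96
u_7 = -2·-96 + 2·36 = 264
u_8 = -2·264 + 2·-96 = -720
u_9 = -2·-720 + 2·264 = 1968
u_10 = -2·1968 + 2·-720 = -5376
u_11 = -2·-5376 + 2·1968 = 14688

14688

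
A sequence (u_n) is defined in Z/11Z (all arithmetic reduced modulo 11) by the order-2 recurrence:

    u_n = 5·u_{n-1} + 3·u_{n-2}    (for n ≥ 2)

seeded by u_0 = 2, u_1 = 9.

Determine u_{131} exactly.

u_2 = 5·9 + 3·2 = 7
u_3 = 5·7 + 3·9 = 7
u_4 = 5·7 + 3·7 = 1
u_5 = 5·1 + 3·7 = 4
u_6 = 5·4 + 3·1 = 1
u_7 = 5·1 + 3·4 = 6
u_8 = 5·6 + 3·1 = 0
u_9 = 5·0 + 3·6 = 7
u_10 = 5·7 + 3·0 = 2
u_11 = 5·2 + 3·7 = 9
(u_10, u_11) = (2, 9) = (u_0, u_1), so the sequence has period 10.
131 ≡ 1 (mod 10), hence u_131 = u_1 = 9.

9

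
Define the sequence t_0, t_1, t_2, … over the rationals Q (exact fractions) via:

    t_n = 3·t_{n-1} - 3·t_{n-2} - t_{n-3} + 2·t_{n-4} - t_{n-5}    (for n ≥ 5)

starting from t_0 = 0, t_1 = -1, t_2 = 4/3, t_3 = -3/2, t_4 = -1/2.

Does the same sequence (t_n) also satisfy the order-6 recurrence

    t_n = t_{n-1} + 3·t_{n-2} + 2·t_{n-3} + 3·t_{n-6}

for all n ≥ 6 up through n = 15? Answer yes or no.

Terms t_0..t_15: 0, -1, 4/3, -3/2, -1/2, -1/3, 17/3, 85/6, 79/3, 92/3, 21/2, -385/6, -1297/6, -863/2, -1183/2, -1208/3
n=6: candidate gives -29/6, actual t_6 = 17/3 ✗

no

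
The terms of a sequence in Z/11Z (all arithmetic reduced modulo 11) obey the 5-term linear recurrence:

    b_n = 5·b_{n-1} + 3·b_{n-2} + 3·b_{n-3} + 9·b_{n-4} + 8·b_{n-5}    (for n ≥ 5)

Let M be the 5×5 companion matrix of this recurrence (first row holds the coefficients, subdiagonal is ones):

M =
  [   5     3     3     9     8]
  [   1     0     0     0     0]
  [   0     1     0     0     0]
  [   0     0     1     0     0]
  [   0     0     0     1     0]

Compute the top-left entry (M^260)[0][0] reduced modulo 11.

10

(M^260)[0][0] is the top entry after applying M 260 times to the unit state (1, 0, 0, 0, 0). Equivalently it is h_{264} for the auxiliary sequence (h_n) obeying the same recurrence with h_4 = 1 and h_i = 0 for 0 ≤ i < 4:
h_5 = 5·1 + 3·0 + 3·0 + 9·0 + 8·0 = 5
h_6 = 5·5 + 3·1 + 3·0 + 9·0 + 8·0 = 6
h_7 = 5·6 + 3·5 + 3·1 + 9·0 + 8·0 = 4
h_8 = 5·4 + 3·6 + 3·5 + 9·1 + 8·0 = 7
h_9 = 5·7 + 3·4 + 3·6 + 9·5 + 8·1 = 8
h_10 = 5·8 + 3·7 + 3·4 + 9·6 + 8·5 = 2
Continuing the recurrence:
  h_11 = 7;  h_12 = 6;  h_13 = 9;  h_14 = 1;  h_15 = 8;  h_16 = 4
  h_17 = 0;  h_18 = 7;  h_19 = 6;  h_20 = 8;  h_21 = 1;  h_22 = 0
  h_23 = 5;  h_24 = 5;  h_25 = 3;  h_26 = 9;  h_27 = 4;  h_28 = 9
  h_29 = 8;  h_30 = 8;  h_31 = 1;  h_32 = 1;  h_33 = 0;  h_34 = 10
  h_35 = 5;  h_36 = 6;  h_37 = 6;  h_38 = 10;  h_39 = 2;  h_40 = 9
  h_41 = 7;  h_42 = 8;  h_43 = 10;  h_44 = 5;  h_45 = 5;  h_46 = 0
  h_47 = 8;  h_48 = 4;  h_49 = 8;  h_50 = 6;  h_51 = 6;  h_52 = 7
  h_53 = 10;  h_54 = 9;  h_55 = 0;  h_56 = 3;  h_57 = 1;  h_58 = 10
  h_59 = 2;  h_60 = 4;  h_61 = 1;  h_62 = 0;  h_63 = 3;  h_64 = 4
  h_65 = 4;  h_66 = 5;  h_67 = 10;  h_68 = 5;  h_69 = 6;  h_70 = 9
  h_71 = 10;  h_72 = 0;  h_73 = 8;  h_74 = 1;  h_75 = 4;  h_76 = 6
  h_77 = 7;  h_78 = 6;  h_79 = 3;  h_80 = 8;  h_81 = 2;  h_82 = 10
  h_83 = 1;  h_84 = 5;  h_85 = 8;  h_86 = 10;  h_87 = 2;  h_88 = 7
  h_89 = 7;  h_90 = 7;  h_91 = 10;  h_92 = 6;  h_93 = 2;  h_94 = 1
  h_95 = 10;  h_96 = 6;  h_97 = 8;  h_98 = 3;  h_99 = 1;  h_100 = 7
  h_101 = 2;  h_102 = 4;  h_103 = 3;  h_104 = 5;  h_105 = 10;  h_106 = 5
  h_107 = 8;  h_108 = 0;  h_109 = 4;  h_110 = 4;  h_111 = 1;  h_112 = 5
  h_113 = 10;  h_114 = 4;  h_115 = 7;  h_116 = 9;  h_117 = 10;  h_118 = 5
  h_119 = 1;  h_120 = 0;  h_121 = 4;  h_122 = 5;  h_123 = 9;  h_124 = 3
  h_125 = 5;  h_126 = 6;  h_127 = 10;  h_128 = 6;  h_129 = 4;  h_130 = 8
  h_131 = 10;  h_132 = 0;  h_133 = 6;  h_134 = 10;  h_135 = 2;  h_136 = 6
  h_137 = 10;  h_138 = 3;  h_139 = 7;  h_140 = 1;  h_141 = 8;  h_142 = 6
  h_143 = 1;  h_144 = 2;  h_145 = 1;  h_146 = 0;  h_147 = 0;  h_148 = 7
  h_149 = 5;  h_150 = 10;  h_151 = 9;  h_152 = 10;  h_153 = 10;  h_154 = 6
  h_155 = 9;  h_156 = 2;  h_157 = 5;  h_158 = 5;  h_159 = 10;  h_160 = 5
  h_161 = 10;  h_162 = 4;  h_163 = 8;  h_164 = 9;  h_165 = 2;  h_166 = 1
  h_167 = 10;  h_168 = 6;  h_169 = 10;  h_170 = 2;  h_171 = 2;  h_172 = 4
  h_173 = 5;  h_174 = 9;  h_175 = 7;  h_176 = 8;  h_177 = 0;  h_178 = 1
  h_179 = 10;  h_180 = 5;  h_181 = 1;  h_182 = 4;  h_183 = 4;  h_184 = 6
  h_185 = 4;  h_186 = 6;  h_187 = 7;  h_188 = 8;  h_189 = 9;  h_190 = 0
  h_191 = 8;  h_192 = 8;  h_193 = 0;  h_194 = 10;  h_195 = 3;  h_196 = 5
  h_197 = 7;  h_198 = 6;  h_199 = 8;  h_200 = 5;  h_201 = 5;  h_202 = 9
  h_203 = 8;  h_204 = 4;  h_205 = 2;  h_206 = 2;  h_207 = 7;  h_208 = 4
  h_209 = 9;  h_210 = 2;  h_211 = 7;  h_212 = 6;  h_213 = 5;  h_214 = 0
  h_215 = 2;  h_216 = 3;  h_217 = 4;  h_218 = 9;  h_219 = 7;  h_220 = 7
  h_221 = 0;  h_222 = 1;  h_223 = 7;  h_224 = 3;  h_225 = 7;  h_226 = 8
  h_227 = 9;  h_228 = 8;  h_229 = 2;  h_230 = 2;  h_231 = 9;  h_232 = 3
  h_233 = 9;  h_234 = 5;  h_235 = 4;  h_236 = 7;  h_237 = 2;  h_238 = 6
  h_239 = 1;  h_240 = 3;  h_241 = 0;  h_242 = 5;  h_243 = 3;  h_244 = 10
  h_245 = 10;  h_246 = 2;  h_247 = 5;  h_248 = 10;  h_249 = 10;  h_250 = 6
  h_251 = 8;  h_252 = 9;  h_253 = 4;  h_254 = 7;  h_255 = 7;  h_256 = 4
  h_257 = 5;  h_258 = 10;  h_259 = 9;  h_260 = 6;  h_261 = 10;  h_262 = 5
h_263 = 5·5 + 3·10 + 3·6 + 9·9 + 8·10 = 3
h_264 = 5·3 + 3·5 + 3·10 + 9·6 + 8·9 = 10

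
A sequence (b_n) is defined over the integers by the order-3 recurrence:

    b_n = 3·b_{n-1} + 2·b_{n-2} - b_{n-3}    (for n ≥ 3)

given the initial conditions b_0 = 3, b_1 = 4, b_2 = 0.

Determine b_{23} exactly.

249167751228

b_3 = 3·0 + 2·4 + -1·3 = 5
b_4 = 3·5 + 2·0 + -1·4 = 11
b_5 = 3·11 + 2·5 + -1·0 = 43
b_6 = 3·43 + 2·11 + -1·5 = 146
b_7 = 3·146 + 2·43 + -1·11 = 513
b_8 = 3·513 + 2·146 + -1·43 = 1788
b_9 = 3·1788 + 2·513 + -1·146 = 6244
b_10 = 3·6244 + 2·1788 + -1·513 = 21795
b_11 = 3·21795 + 2·6244 + -1·1788 = 76085
b_12 = 3·76085 + 2·21795 + -1·6244 = 265601
b_13 = 3·265601 + 2·76085 + -1·21795 = 927178
b_14 = 3·927178 + 2·265601 + -1·76085 = 3236651
b_15 = 3·3236651 + 2·927178 + -1·265601 = 11298708
b_16 = 3·11298708 + 2·3236651 + -1·927178 = 39442248
b_17 = 3·39442248 + 2·11298708 + -1·3236651 = 137687509
b_18 = 3·137687509 + 2·39442248 + -1·11298708 = 480648315
b_19 = 3·480648315 + 2·137687509 + -1·39442248 = 1677877715
b_20 = 3·1677877715 + 2·480648315 + -1·137687509 = 5857242266
b_21 = 3·5857242266 + 2·1677877715 + -1·480648315 = 20446833913
b_22 = 3·20446833913 + 2·5857242266 + -1·1677877715 = 71377108556
b_23 = 3·71377108556 + 2·20446833913 + -1·5857242266 = 249167751228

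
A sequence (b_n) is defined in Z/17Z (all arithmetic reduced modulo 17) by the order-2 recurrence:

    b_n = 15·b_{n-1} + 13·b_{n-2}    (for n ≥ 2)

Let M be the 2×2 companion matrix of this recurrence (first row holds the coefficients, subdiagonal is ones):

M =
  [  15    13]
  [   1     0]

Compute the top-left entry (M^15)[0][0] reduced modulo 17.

(M^15)[0][0] is the top entry after applying M 15 times to the unit state (1, 0). Equivalently it is h_{16} for the auxiliary sequence (h_n) obeying the same recurrence with h_1 = 1 and h_i = 0 for 0 ≤ i < 1:
h_2 = 15·1 + 13·0 = 15
h_3 = 15·15 + 13·1 = 0
h_4 = 15·0 + 13·15 = 8
h_5 = 15·8 + 13·0 = 1
h_6 = 15·1 + 13·8 = 0
h_7 = 15·0 + 13·1 = 13
h_8 = 15·13 + 13·0 = 8
h_9 = 15·8 + 13·13 = 0
h_10 = 15·0 + 13·8 = 2
h_11 = 15·2 + 13·0 = 13
h_12 = 15·13 + 13·2 = 0
h_13 = 15·0 + 13·13 = 16
h_14 = 15·16 + 13·0 = 2
h_15 = 15·2 + 13·16 = 0
h_16 = 15·0 + 13·2 = 9

9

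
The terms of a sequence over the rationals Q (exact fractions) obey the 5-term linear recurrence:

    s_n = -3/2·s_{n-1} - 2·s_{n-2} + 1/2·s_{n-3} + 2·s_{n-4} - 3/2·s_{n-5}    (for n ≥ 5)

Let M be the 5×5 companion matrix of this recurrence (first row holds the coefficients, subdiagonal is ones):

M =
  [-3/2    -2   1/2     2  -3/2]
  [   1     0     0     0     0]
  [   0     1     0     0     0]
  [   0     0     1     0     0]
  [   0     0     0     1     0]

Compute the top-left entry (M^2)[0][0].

(M^2)[0][0] is the top entry after applying M 2 times to the unit state (1, 0, 0, 0, 0). Equivalently it is h_{6} for the auxiliary sequence (h_n) obeying the same recurrence with h_4 = 1 and h_i = 0 for 0 ≤ i < 4:
h_5 = -3/2·1 + -2·0 + 1/2·0 + 2·0 + -3/2·0 = -3/2
h_6 = -3/2·-3/2 + -2·1 + 1/2·0 + 2·0 + -3/2·0 = 1/4

1/4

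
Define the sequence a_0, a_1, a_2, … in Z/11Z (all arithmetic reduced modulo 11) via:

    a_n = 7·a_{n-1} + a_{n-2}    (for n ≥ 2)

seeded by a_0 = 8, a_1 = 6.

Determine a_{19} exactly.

a_2 = 7·6 + 1·8 = 6
a_3 = 7·6 + 1·6 = 4
a_4 = 7·4 + 1·6 = 1
a_5 = 7·1 + 1·4 = 0
a_6 = 7·0 + 1·1 = 1
a_7 = 7·1 + 1·0 = 7
a_8 = 7·7 + 1·1 = 6
a_9 = 7·6 + 1·7 = 5
a_10 = 7·5 + 1·6 = 8
a_11 = 7·8 + 1·5 = 6
a_12 = 7·6 + 1·8 = 6
a_13 = 7·6 + 1·6 = 4
a_14 = 7·4 + 1·6 = 1
a_15 = 7·1 + 1·4 = 0
a_16 = 7·0 + 1·1 = 1
a_17 = 7·1 + 1·0 = 7
a_18 = 7·7 + 1·1 = 6
a_19 = 7·6 + 1·7 = 5

5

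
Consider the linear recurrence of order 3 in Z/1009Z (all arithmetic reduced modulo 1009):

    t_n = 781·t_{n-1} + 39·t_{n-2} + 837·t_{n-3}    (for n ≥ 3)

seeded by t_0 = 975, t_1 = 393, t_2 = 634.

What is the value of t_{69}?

t_3 = 781·634 + 39·393 + 837·975 = 730
t_4 = 781·730 + 39·634 + 837·393 = 562
t_5 = 781·562 + 39·730 + 837·634 = 149
t_6 = 781·149 + 39·562 + 837·730 = 619
t_7 = 781·619 + 39·149 + 837·562 = 85
t_8 = 781·85 + 39·619 + 837·149 = 322
t_9 = 781·322 + 39·85 + 837·619 = 6
t_10 = 781·6 + 39·322 + 837·85 = 606
t_11 = 781·606 + 39·6 + 837·322 = 410
t_12 = 781·410 + 39·606 + 837·6 = 761
t_13 = 781·761 + 39·410 + 837·606 = 590
t_14 = 781·590 + 39·761 + 837·410 = 205
t_15 = 781·205 + 39·590 + 837·761 = 764
t_16 = 781·764 + 39·205 + 837·590 = 717
t_17 = 781·717 + 39·764 + 837·205 = 572
t_18 = 781·572 + 39·717 + 837·764 = 227
t_19 = 781·227 + 39·572 + 837·717 = 596
t_20 = 781·596 + 39·227 + 837·572 = 597
t_21 = 781·597 + 39·596 + 837·227 = 443
t_22 = 781·443 + 39·597 + 837·596 = 378
t_23 = 781·378 + 39·443 + 837·597 = 948
t_24 = 781·948 + 39·378 + 837·443 = 886
t_25 = 781·886 + 39·948 + 837·378 = 0
t_26 = 781·0 + 39·886 + 837·948 = 650
t_27 = 781·650 + 39·0 + 837·886 = 90
t_28 = 781·90 + 39·650 + 837·0 = 794
t_29 = 781·794 + 39·90 + 837·650 = 261
t_30 = 781·261 + 39·794 + 837·90 = 374
t_31 = 781·374 + 39·261 + 837·794 = 229
t_32 = 781·229 + 39·374 + 837·261 = 220
t_33 = 781·220 + 39·229 + 837·374 = 388
t_34 = 781·388 + 39·220 + 837·229 = 799
t_35 = 781·799 + 39·388 + 837·220 = 956
t_36 = 781·956 + 39·799 + 837·388 = 725
t_37 = 781·725 + 39·956 + 837·799 = 932
t_38 = 781·932 + 39·725 + 837·956 = 461
t_39 = 781·461 + 39·932 + 837·725 = 268
t_40 = 781·268 + 39·461 + 837·932 = 389
t_41 = 781·389 + 39·268 + 837·461 = 881
t_42 = 781·881 + 39·389 + 837·268 = 277
t_43 = 781·277 + 39·881 + 837·389 = 150
t_44 = 781·150 + 39·277 + 837·881 = 637
t_45 = 781·637 + 39·150 + 837·277 = 644
t_46 = 781·644 + 39·637 + 837·150 = 534
t_47 = 781·534 + 39·644 + 837·637 = 645
t_48 = 781·645 + 39·534 + 837·644 = 113
t_49 = 781·113 + 39·645 + 837·534 = 371
t_50 = 781·371 + 39·113 + 837·645 = 589
t_51 = 781·589 + 39·371 + 837·113 = 992
t_52 = 781·992 + 39·589 + 837·371 = 368
t_53 = 781·368 + 39·992 + 837·589 = 790
t_54 = 781·790 + 39·368 + 837·992 = 614
t_55 = 781·614 + 39·790 + 837·368 = 61
t_56 = 781·61 + 39·614 + 837·790 = 283
t_57 = 781·283 + 39·61 + 837·614 = 750
t_58 = 781·750 + 39·283 + 837·61 = 66
t_59 = 781·66 + 39·750 + 837·283 = 841
t_60 = 781·841 + 39·66 + 837·750 = 670
t_61 = 781·670 + 39·841 + 837·66 = 866
t_62 = 781·866 + 39·670 + 837·841 = 856
t_63 = 781·856 + 39·866 + 837·670 = 841
t_64 = 781·841 + 39·856 + 837·866 = 429
t_65 = 781·429 + 39·841 + 837·856 = 654
t_66 = 781·654 + 39·429 + 837·841 = 442
t_67 = 781·442 + 39·654 + 837·429 = 274
t_68 = 781·274 + 39·442 + 837·654 = 691
t_69 = 781·691 + 39·274 + 837·442 = 103

103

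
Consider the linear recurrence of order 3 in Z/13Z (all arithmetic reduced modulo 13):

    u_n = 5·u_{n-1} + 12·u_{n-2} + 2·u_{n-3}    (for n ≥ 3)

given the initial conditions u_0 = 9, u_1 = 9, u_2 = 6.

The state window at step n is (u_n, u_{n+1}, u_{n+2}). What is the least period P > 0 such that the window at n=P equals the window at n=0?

n=0: window = (9, 9, 6)
n=1: window = (9, 6, 0)
n=2: window = (6, 0, 12)
n=3: window = (0, 12, 7)
n=4: window = (12, 7, 10)
n=5: window = (7, 10, 2)
n=6: window = (10, 2, 1)
n=7: window = (2, 1, 10)
n=8: window = (1, 10, 1)
n=9: window = (10, 1, 10)
n=10: window = (1, 10, 4)
n=11: window = (10, 4, 12)
n=12: window = (4, 12, 11)
n=13: window = (12, 11, 12)
n=14: window = (11, 12, 8)
n=15: window = (12, 8, 11)
n=16: window = (8, 11, 6)
n=17: window = (11, 6, 9)
n=18: window = (6, 9, 9)
n=19: window = (9, 9, 9)
n=20: window = (9, 9, 2)
n=21: window = (9, 2, 6)
n=22: window = (2, 6, 7)
n=23: window = (6, 7, 7)
n=24: window = (7, 7, 1)
n=25: window = (7, 1, 12)
n=26: window = (1, 12, 8)
n=27: window = (12, 8, 4)
n=28: window = (8, 4, 10)
n=29: window = (4, 10, 10)
n=30: window = (10, 10, 9)
n=31: window = (10, 9, 3)
n=32: window = (9, 3, 0)
n=33: window = (3, 0, 2)
n=34: window = (0, 2, 3)
n=35: window = (2, 3, 0)
n=36: window = (3, 0, 1)
n=37: window = (0, 1, 11)
n=38: window = (1, 11, 2)
n=39: window = (11, 2, 1)
n=40: window = (2, 1, 12)
…
n=2194: window = (7, 11, 9)
n=2195: window = (11, 9, 9)
n=2196: window = (9, 9, 6)
window at n=2196 equals window at n=0 → period = 2196

2196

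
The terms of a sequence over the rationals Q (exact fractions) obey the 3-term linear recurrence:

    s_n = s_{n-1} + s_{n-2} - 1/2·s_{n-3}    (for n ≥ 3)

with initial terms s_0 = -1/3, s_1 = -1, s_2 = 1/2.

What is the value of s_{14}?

401/32

s_3 = 1·1/2 + 1·-1 + -1/2·-1/3 = -1/3
s_4 = 1·-1/3 + 1·1/2 + -1/2·-1 = 2/3
s_5 = 1·2/3 + 1·-1/3 + -1/2·1/2 = 1/12
s_6 = 1·1/12 + 1·2/3 + -1/2·-1/3 = 11/12
s_7 = 1·11/12 + 1·1/12 + -1/2·2/3 = 2/3
s_8 = 1·2/3 + 1·11/12 + -1/2·1/12 = 37/24
s_9 = 1·37/24 + 1·2/3 + -1/2·11/12 = 7/4
s_10 = 1·7/4 + 1·37/24 + -1/2·2/3 = 71/24
s_11 = 1·71/24 + 1·7/4 + -1/2·37/24 = 63/16
s_12 = 1·63/16 + 1·71/24 + -1/2·7/4 = 289/48
s_13 = 1·289/48 + 1·63/16 + -1/2·71/24 = 407/48
s_14 = 1·407/48 + 1·289/48 + -1/2·63/16 = 401/32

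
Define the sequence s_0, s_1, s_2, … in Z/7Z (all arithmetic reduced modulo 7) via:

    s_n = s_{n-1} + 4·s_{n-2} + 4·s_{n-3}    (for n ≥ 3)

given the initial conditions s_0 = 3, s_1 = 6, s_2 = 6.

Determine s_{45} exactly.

s_3 = 1·6 + 4·6 + 4·3 = 0
s_4 = 1·0 + 4·6 + 4·6 = 6
s_5 = 1·6 + 4·0 + 4·6 = 2
s_6 = 1·2 + 4·6 + 4·0 = 5
s_7 = 1·5 + 4·2 + 4·6 = 2
s_8 = 1·2 + 4·5 + 4·2 = 2
s_9 = 1·2 + 4·2 + 4·5 = 2
s_10 = 1·2 + 4·2 + 4·2 = 4
s_11 = 1·4 + 4·2 + 4·2 = 6
s_12 = 1·6 + 4·4 + 4·2 = 2
s_13 = 1·2 + 4·6 + 4·4 = 0
s_14 = 1·0 + 4·2 + 4·6 = 4
s_15 = 1·4 + 4·0 + 4·2 = 5
s_16 = 1·5 + 4·4 + 4·0 = 0
s_17 = 1·0 + 4·5 + 4·4 = 1
s_18 = 1·1 + 4·0 + 4·5 = 0
s_19 = 1·0 + 4·1 + 4·0 = 4
s_20 = 1·4 + 4·0 + 4·1 = 1
s_21 = 1·1 + 4·4 + 4·0 = 3
s_22 = 1·3 + 4·1 + 4·4 = 2
s_23 = 1·2 + 4·3 + 4·1 = 4
s_24 = 1·4 + 4·2 + 4·3 = 3
s_25 = 1·3 + 4·4 + 4·2 = 6
s_26 = 1·6 + 4·3 + 4·4 = 6
s_27 = 1·6 + 4·6 + 4·3 = 0
s_28 = 1·0 + 4·6 + 4·6 = 6
s_29 = 1·6 + 4·0 + 4·6 = 2
s_30 = 1·2 + 4·6 + 4·0 = 5
s_31 = 1·5 + 4·2 + 4·6 = 2
s_32 = 1·2 + 4·5 + 4·2 = 2
s_33 = 1·2 + 4·2 + 4·5 = 2
s_34 = 1·2 + 4·2 + 4·2 = 4
s_35 = 1·4 + 4·2 + 4·2 = 6
s_36 = 1·6 + 4·4 + 4·2 = 2
s_37 = 1·2 + 4·6 + 4·4 = 0
s_38 = 1·0 + 4·2 + 4·6 = 4
s_39 = 1·4 + 4·0 + 4·2 = 5
s_40 = 1·5 + 4·4 + 4·0 = 0
s_41 = 1·0 + 4·5 + 4·4 = 1
s_42 = 1·1 + 4·0 + 4·5 = 0
s_43 = 1·0 + 4·1 + 4·0 = 4
s_44 = 1·4 + 4·0 + 4·1 = 1
s_45 = 1·1 + 4·4 + 4·0 = 3

3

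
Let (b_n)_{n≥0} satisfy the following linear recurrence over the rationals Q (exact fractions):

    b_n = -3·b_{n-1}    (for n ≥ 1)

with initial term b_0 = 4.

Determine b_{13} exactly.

-6377292

b_1 = -3·4 = -12
b_2 = -3·-12 = 36
b_3 = -3·36 = -108
b_4 = -3·-108 = 324
b_5 = -3·324 = -972
b_6 = -3·-972 = 2916
b_7 = -3·2916 = -8748
b_8 = -3·-8748 = 26244
b_9 = -3·26244 = -78732
b_10 = -3·-78732 = 236196
b_11 = -3·236196 = -708588
b_12 = -3·-708588 = 2125764
b_13 = -3·2125764 = -6377292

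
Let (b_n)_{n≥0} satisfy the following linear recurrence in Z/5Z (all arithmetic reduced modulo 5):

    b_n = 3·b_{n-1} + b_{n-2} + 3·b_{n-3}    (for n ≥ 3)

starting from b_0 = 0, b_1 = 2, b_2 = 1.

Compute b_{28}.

1

b_3 = 3·1 + 1·2 + 3·0 = 0
b_4 = 3·0 + 1·1 + 3·2 = 2
b_5 = 3·2 + 1·0 + 3·1 = 4
b_6 = 3·4 + 1·2 + 3·0 = 4
b_7 = 3·4 + 1·4 + 3·2 = 2
b_8 = 3·2 + 1·4 + 3·4 = 2
b_9 = 3·2 + 1·2 + 3·4 = 0
b_10 = 3·0 + 1·2 + 3·2 = 3
b_11 = 3·3 + 1·0 + 3·2 = 0
b_12 = 3·0 + 1·3 + 3·0 = 3
b_13 = 3·3 + 1·0 + 3·3 = 3
b_14 = 3·3 + 1·3 + 3·0 = 2
b_15 = 3·2 + 1·3 + 3·3 = 3
b_16 = 3·3 + 1·2 + 3·3 = 0
b_17 = 3·0 + 1·3 + 3·2 = 4
b_18 = 3·4 + 1·0 + 3·3 = 1
b_19 = 3·1 + 1·4 + 3·0 = 2
b_20 = 3·2 + 1·1 + 3·4 = 4
b_21 = 3·4 + 1·2 + 3·1 = 2
b_22 = 3·2 + 1·4 + 3·2 = 1
b_23 = 3·1 + 1·2 + 3·4 = 2
b_24 = 3·2 + 1·1 + 3·2 = 3
b_25 = 3·3 + 1·2 + 3·1 = 4
b_26 = 3·4 + 1·3 + 3·2 = 1
b_27 = 3·1 + 1·4 + 3·3 = 1
b_28 = 3·1 + 1·1 + 3·4 = 1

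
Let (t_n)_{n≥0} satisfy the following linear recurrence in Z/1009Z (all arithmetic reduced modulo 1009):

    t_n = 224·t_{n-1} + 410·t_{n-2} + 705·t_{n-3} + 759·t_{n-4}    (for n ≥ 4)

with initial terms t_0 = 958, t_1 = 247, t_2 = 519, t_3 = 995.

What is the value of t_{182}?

520

t_4 = 224·995 + 410·519 + 705·247 + 759·958 = 2
t_5 = 224·2 + 410·995 + 705·519 + 759·247 = 189
t_6 = 224·189 + 410·2 + 705·995 + 759·519 = 400
t_7 = 224·400 + 410·189 + 705·2 + 759·995 = 470
t_8 = 224·470 + 410·400 + 705·189 + 759·2 = 443
t_9 = 224·443 + 410·470 + 705·400 + 759·189 = 993
Continuing the recurrence:
  t_10 = 751;  t_11 = 302;  t_12 = 269;  t_13 = 132;  t_14 = 551;  t_15 = 88
  t_16 = 11;  t_17 = 489;  t_18 = 1003;  t_19 = 254;  t_20 = 903;  t_21 = 330
  t_22 = 149;  t_23 = 176;  t_24 = 460;  t_25 = 990;  t_26 = 762;  t_27 = 247
  t_28 = 220;  t_29 = 336;  t_30 = 776;  t_31 = 325;  t_32 = 737;  t_33 = 632
  t_34 = 597;  t_35 = 776;  t_36 = 847;  t_37 = 906;  t_38 = 593;  t_39 = 336
  t_40 = 732;  t_41 = 901;  t_42 = 309;  t_43 = 928;  t_44 = 756;  t_45 = 586
  t_46 = 133;  t_47 = 947;  t_48 = 414;  t_49 = 455;  t_50 = 972;  t_51 = 303
  t_52 = 574;  t_53 = 972;  t_54 = 912;  t_55 = 421;  t_56 = 984;  t_57 = 921
  t_58 = 501;  t_59 = 692;  t_60 = 919;  t_61 = 68;  t_62 = 909;  t_63 = 91
  t_64 = 383;  t_65 = 287;  t_66 = 710;  t_67 = 304;  t_68 = 632;  t_69 = 816
  t_70 = 458;  t_71 = 521;  t_72 = 329;  t_73 = 578;  t_74 = 559;  t_75 = 760
  t_76 = 208;  t_77 = 369;  t_78 = 964;  t_79 = 986;  t_80 = 905;  t_81 = 703
  t_82 = 895;  t_83 = 387;  t_84 = 559;  t_85 = 523;  t_86 = 908;  t_87 = 795
  t_88 = 377;  t_89 = 589;  t_90 = 455;  t_91 = 791;  t_92 = 627;  t_93 = 595
  t_94 = 821;  t_95 = 145;  t_96 = 181;  t_97 = 324;  t_98 = 374;  t_99 = 226
  t_100 = 687;  t_101 = 393;  t_102 = 653;  t_103 = 685;  t_104 = 796;  t_105 = 952
  t_106 = 624;  t_107 = 827;  t_108 = 103;  t_109 = 31;  t_110 = 970;  t_111 = 0
  t_112 = 295;  t_113 = 565;  t_114 = 974;  t_115 = 942;  t_116 = 589;  t_117 = 90
  t_118 = 176;  t_119 = 792;  t_120 = 292;  t_121 = 325;  t_122 = 580;  t_123 = 618
  t_124 = 614;  t_125 = 158;  t_126 = 674;  t_127 = 725;  t_128 = 93;  t_129 = 29
  t_130 = 804;  t_131 = 626;  t_132 = 901;  t_133 = 982;  t_134 = 310;  t_135 = 287
  t_136 = 580;  t_137 = 678;  t_138 = 926;  t_139 = 219;  t_140 = 920;  t_141 = 252
  t_142 = 366;  t_143 = 206;  t_144 = 586;  t_145 = 91;  t_146 = 575;  t_147 = 33
  t_148 = 366;  t_149 = 882;  t_150 = 118;  t_151 = 144;  t_152 = 501;  t_153 = 657
  t_154 = 818;  t_155 = 949;  t_156 = 998;  t_157 = 947;  t_158 = 169;  t_159 = 510
  t_160 = 301;  t_161 = 506;  t_162 = 113;  t_163 = 651;  t_164 = 413;  t_165 = 806
  t_166 = 622;  t_167 = 875;  t_168 = 837;  t_169 = 264;  t_170 = 986;  t_171 = 193
  t_172 = 582;  t_173 = 149;  t_174 = 121;  t_175 = 240;  t_176 = 357;  t_177 = 407
  t_178 = 131;  t_179 = 443;  t_180 = 504
t_181 = 224·504 + 410·443 + 705·131 + 759·407 = 593
t_182 = 224·593 + 410·504 + 705·443 + 759·131 = 520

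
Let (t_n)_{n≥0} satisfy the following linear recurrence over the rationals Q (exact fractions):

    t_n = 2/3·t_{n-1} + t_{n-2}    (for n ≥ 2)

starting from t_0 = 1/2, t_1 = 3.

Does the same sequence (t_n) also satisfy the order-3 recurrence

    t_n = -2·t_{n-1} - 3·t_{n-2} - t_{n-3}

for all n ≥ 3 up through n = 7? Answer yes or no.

Terms t_0..t_7: 1/2, 3, 5/2, 14/3, 101/18, 227/27, 1817/162, 3860/243
n=3: candidate gives -29/2, actual t_3 = 14/3 ✗

no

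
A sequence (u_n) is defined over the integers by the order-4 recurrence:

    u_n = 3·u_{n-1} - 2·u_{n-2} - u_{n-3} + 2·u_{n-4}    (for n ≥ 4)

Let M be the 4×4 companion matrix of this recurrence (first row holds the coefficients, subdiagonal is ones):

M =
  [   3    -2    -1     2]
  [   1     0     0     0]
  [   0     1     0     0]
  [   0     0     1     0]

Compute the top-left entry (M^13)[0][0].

13112

(M^13)[0][0] is the top entry after applying M 13 times to the unit state (1, 0, 0, 0). Equivalently it is h_{16} for the auxiliary sequence (h_n) obeying the same recurrence with h_3 = 1 and h_i = 0 for 0 ≤ i < 3:
h_4 = 3·1 + -2·0 + -1·0 + 2·0 = 3
h_5 = 3·3 + -2·1 + -1·0 + 2·0 = 7
h_6 = 3·7 + -2·3 + -1·1 + 2·0 = 14
h_7 = 3·14 + -2·7 + -1·3 + 2·1 = 27
h_8 = 3·27 + -2·14 + -1·7 + 2·3 = 52
h_9 = 3·52 + -2·27 + -1·14 + 2·7 = 102
h_10 = 3·102 + -2·52 + -1·27 + 2·14 = 203
h_11 = 3·203 + -2·102 + -1·52 + 2·27 = 407
h_12 = 3·407 + -2·203 + -1·102 + 2·52 = 817
h_13 = 3·817 + -2·407 + -1·203 + 2·102 = 1638
h_14 = 3·1638 + -2·817 + -1·407 + 2·203 = 3279
h_15 = 3·3279 + -2·1638 + -1·817 + 2·407 = 6558
h_16 = 3·6558 + -2·3279 + -1·1638 + 2·817 = 13112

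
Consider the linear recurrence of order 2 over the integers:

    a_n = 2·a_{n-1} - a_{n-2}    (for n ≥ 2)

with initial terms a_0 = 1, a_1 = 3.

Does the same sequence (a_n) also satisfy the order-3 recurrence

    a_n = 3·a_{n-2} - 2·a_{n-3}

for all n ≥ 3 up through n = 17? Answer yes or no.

Terms a_0..a_17: 1, 3, 5, 7, 9, 11, 13, 15, 17, 19, 21, 23, 25, 27, 29, 31, 33, 35
n=3: candidate gives 7, actual a_3 = 7 ✓
n=4: candidate gives 9, actual a_4 = 9 ✓
n=5: candidate gives 11, actual a_5 = 11 ✓
n=6: candidate gives 13, actual a_6 = 13 ✓
n=7: candidate gives 15, actual a_7 = 15 ✓
n=8: candidate gives 17, actual a_8 = 17 ✓
n=9: candidate gives 19, actual a_9 = 19 ✓
n=10: candidate gives 21, actual a_10 = 21 ✓
n=11: candidate gives 23, actual a_11 = 23 ✓
n=12: candidate gives 25, actual a_12 = 25 ✓
n=13: candidate gives 27, actual a_13 = 27 ✓
n=14: candidate gives 29, actual a_14 = 29 ✓
n=15: candidate gives 31, actual a_15 = 31 ✓
n=16: candidate gives 33, actual a_16 = 33 ✓
n=17: candidate gives 35, actual a_17 = 35 ✓

yes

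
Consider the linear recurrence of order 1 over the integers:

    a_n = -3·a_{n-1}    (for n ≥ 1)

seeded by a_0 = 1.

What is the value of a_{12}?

a_1 = -3·1 = -3
a_2 = -3·-3 = 9
a_3 = -3·9 = -27
a_4 = -3·-27 = 81
a_5 = -3·81 = -243
a_6 = -3·-243 = 729
a_7 = -3·729 = -2187
a_8 = -3·-2187 = 6561
a_9 = -3·6561 = -19683
a_10 = -3·-19683 = 59049
a_11 = -3·59049 = -177147
a_12 = -3·-177147 = 531441

531441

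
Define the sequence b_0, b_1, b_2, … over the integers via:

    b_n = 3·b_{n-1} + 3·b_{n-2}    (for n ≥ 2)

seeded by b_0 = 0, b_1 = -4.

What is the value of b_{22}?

-4723446899412

b_2 = 3·-4 + 3·0 = -12
b_3 = 3·-12 + 3·-4 = -48
b_4 = 3·-48 + 3·-12 = -180
b_5 = 3·-180 + 3·-48 = -684
b_6 = 3·-684 + 3·-180 = -2592
b_7 = 3·-2592 + 3·-684 = -9828
b_8 = 3·-9828 + 3·-2592 = -37260
b_9 = 3·-37260 + 3·-9828 = -141264
b_10 = 3·-141264 + 3·-37260 = -535572
b_11 = 3·-535572 + 3·-141264 = -2030508
b_12 = 3·-2030508 + 3·-535572 = -7698240
b_13 = 3·-7698240 + 3·-2030508 = -29186244
b_14 = 3·-29186244 + 3·-7698240 = -110653452
b_15 = 3·-110653452 + 3·-29186244 = -419519088
b_16 = 3·-419519088 + 3·-110653452 = -1590517620
b_17 = 3·-1590517620 + 3·-419519088 = -6030110124
b_18 = 3·-6030110124 + 3·-1590517620 = -22861883232
b_19 = 3·-22861883232 + 3·-6030110124 = -86675980068
b_20 = 3·-86675980068 + 3·-22861883232 = -328613589900
b_21 = 3·-328613589900 + 3·-86675980068 = -1245868709904
b_22 = 3·-1245868709904 + 3·-328613589900 = -4723446899412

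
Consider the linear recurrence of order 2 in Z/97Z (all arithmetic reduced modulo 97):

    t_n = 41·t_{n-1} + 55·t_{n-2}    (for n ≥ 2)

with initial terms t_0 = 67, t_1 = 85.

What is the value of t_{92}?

47

t_2 = 41·85 + 55·67 = 89
t_3 = 41·89 + 55·85 = 79
t_4 = 41·79 + 55·89 = 83
t_5 = 41·83 + 55·79 = 85
t_6 = 41·85 + 55·83 = 96
t_7 = 41·96 + 55·85 = 75
t_8 = 41·75 + 55·96 = 13
t_9 = 41·13 + 55·75 = 2
t_10 = 41·2 + 55·13 = 21
t_11 = 41·21 + 55·2 = 1
t_12 = 41·1 + 55·21 = 32
t_13 = 41·32 + 55·1 = 9
t_14 = 41·9 + 55·32 = 92
t_15 = 41·92 + 55·9 = 96
t_16 = 41·96 + 55·92 = 72
t_17 = 41·72 + 55·96 = 84
t_18 = 41·84 + 55·72 = 32
t_19 = 41·32 + 55·84 = 15
t_20 = 41·15 + 55·32 = 47
t_21 = 41·47 + 55·15 = 36
t_22 = 41·36 + 55·47 = 84
t_23 = 41·84 + 55·36 = 89
t_24 = 41·89 + 55·84 = 24
t_25 = 41·24 + 55·89 = 59
t_26 = 41·59 + 55·24 = 53
t_27 = 41·53 + 55·59 = 83
t_28 = 41·83 + 55·53 = 13
t_29 = 41·13 + 55·83 = 54
t_30 = 41·54 + 55·13 = 19
t_31 = 41·19 + 55·54 = 63
t_32 = 41·63 + 55·19 = 39
t_33 = 41·39 + 55·63 = 20
t_34 = 41·20 + 55·39 = 55
t_35 = 41·55 + 55·20 = 57
t_36 = 41·57 + 55·55 = 27
t_37 = 41·27 + 55·57 = 71
t_38 = 41·71 + 55·27 = 31
t_39 = 41·31 + 55·71 = 35
t_40 = 41·35 + 55·31 = 36
t_41 = 41·36 + 55·35 = 6
t_42 = 41·6 + 55·36 = 92
t_43 = 41·92 + 55·6 = 28
t_44 = 41·28 + 55·92 = 0
t_45 = 41·0 + 55·28 = 85
t_46 = 41·85 + 55·0 = 90
t_47 = 41·90 + 55·85 = 23
t_48 = 41·23 + 55·90 = 73
t_49 = 41·73 + 55·23 = 87
t_50 = 41·87 + 55·73 = 16
t_51 = 41·16 + 55·87 = 9
t_52 = 41·9 + 55·16 = 85
t_53 = 41·85 + 55·9 = 3
t_54 = 41·3 + 55·85 = 45
t_55 = 41·45 + 55·3 = 70
t_56 = 41·70 + 55·45 = 10
t_57 = 41·10 + 55·70 = 89
t_58 = 41·89 + 55·10 = 28
t_59 = 41·28 + 55·89 = 29
t_60 = 41·29 + 55·28 = 13
t_61 = 41·13 + 55·29 = 91
t_62 = 41·91 + 55·13 = 81
t_63 = 41·81 + 55·91 = 81
t_64 = 41·81 + 55·81 = 16
t_65 = 41·16 + 55·81 = 67
t_66 = 41·67 + 55·16 = 38
t_67 = 41·38 + 55·67 = 5
t_68 = 41·5 + 55·38 = 64
t_69 = 41·64 + 55·5 = 86
t_70 = 41·86 + 55·64 = 62
t_71 = 41·62 + 55·86 = 94
t_72 = 41·94 + 55·62 = 86
t_73 = 41·86 + 55·94 = 63
t_74 = 41·63 + 55·86 = 38
t_75 = 41·38 + 55·63 = 76
t_76 = 41·76 + 55·38 = 65
t_77 = 41·65 + 55·76 = 55
t_78 = 41·55 + 55·65 = 10
t_79 = 41·10 + 55·55 = 40
t_80 = 41·40 + 55·10 = 56
t_81 = 41·56 + 55·40 = 34
t_82 = 41·34 + 55·56 = 12
t_83 = 41·12 + 55·34 = 34
t_84 = 41·34 + 55·12 = 17
t_85 = 41·17 + 55·34 = 45
t_86 = 41·45 + 55·17 = 64
t_87 = 41·64 + 55·45 = 55
t_88 = 41·55 + 55·64 = 52
t_89 = 41·52 + 55·55 = 16
t_90 = 41·16 + 55·52 = 24
t_91 = 41·24 + 55·16 = 21
t_92 = 41·21 + 55·24 = 47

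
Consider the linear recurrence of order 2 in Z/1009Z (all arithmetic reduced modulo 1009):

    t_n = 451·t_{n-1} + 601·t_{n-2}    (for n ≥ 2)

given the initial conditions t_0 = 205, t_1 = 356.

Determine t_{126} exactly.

t_2 = 451·356 + 601·205 = 232
t_3 = 451·232 + 601·356 = 753
t_4 = 451·753 + 601·232 = 769
t_5 = 451·769 + 601·753 = 244
t_6 = 451·244 + 601·769 = 110
t_7 = 451·110 + 601·244 = 508
t_8 = 451·508 + 601·110 = 590
t_9 = 451·590 + 601·508 = 304
t_10 = 451·304 + 601·590 = 311
t_11 = 451·311 + 601·304 = 85
t_12 = 451·85 + 601·311 = 239
t_13 = 451·239 + 601·85 = 461
t_14 = 451·461 + 601·239 = 418
t_15 = 451·418 + 601·461 = 430
t_16 = 451·430 + 601·418 = 179
t_17 = 451·179 + 601·430 = 135
t_18 = 451·135 + 601·179 = 970
t_19 = 451·970 + 601·135 = 988
t_20 = 451·988 + 601·970 = 387
t_21 = 451·387 + 601·988 = 476
t_22 = 451·476 + 601·387 = 276
t_23 = 451·276 + 601·476 = 898
t_24 = 451·898 + 601·276 = 789
t_25 = 451·789 + 601·898 = 554
t_26 = 451·554 + 601·789 = 590
t_27 = 451·590 + 601·554 = 707
t_28 = 451·707 + 601·590 = 444
t_29 = 451·444 + 601·707 = 580
t_30 = 451·580 + 601·444 = 717
t_31 = 451·717 + 601·580 = 962
t_32 = 451·962 + 601·717 = 66
t_33 = 451·66 + 601·962 = 510
t_34 = 451·510 + 601·66 = 273
t_35 = 451·273 + 601·510 = 808
t_36 = 451·808 + 601·273 = 774
t_37 = 451·774 + 601·808 = 239
t_38 = 451·239 + 601·774 = 860
t_39 = 451·860 + 601·239 = 765
t_40 = 451·765 + 601·860 = 189
t_41 = 451·189 + 601·765 = 144
t_42 = 451·144 + 601·189 = 949
t_43 = 451·949 + 601·144 = 962
t_44 = 451·962 + 601·949 = 256
t_45 = 451·256 + 601·962 = 435
t_46 = 451·435 + 601·256 = 927
t_47 = 451·927 + 601·435 = 455
t_48 = 451·455 + 601·927 = 537
t_49 = 451·537 + 601·455 = 43
t_50 = 451·43 + 601·537 = 79
t_51 = 451·79 + 601·43 = 932
t_52 = 451·932 + 601·79 = 644
t_53 = 451·644 + 601·932 = 998
t_54 = 451·998 + 601·644 = 681
t_55 = 451·681 + 601·998 = 847
t_56 = 451·847 + 601·681 = 222
t_57 = 451·222 + 601·847 = 742
t_58 = 451·742 + 601·222 = 897
t_59 = 451·897 + 601·742 = 911
t_60 = 451·911 + 601·897 = 489
t_61 = 451·489 + 601·911 = 201
t_62 = 451·201 + 601·489 = 111
t_63 = 451·111 + 601·201 = 341
t_64 = 451·341 + 601·111 = 540
t_65 = 451·540 + 601·341 = 485
t_66 = 451·485 + 601·540 = 433
t_67 = 451·433 + 601·485 = 430
t_68 = 451·430 + 601·433 = 113
t_69 = 451·113 + 601·430 = 639
t_70 = 451·639 + 601·113 = 934
t_71 = 451·934 + 601·639 = 91
t_72 = 451·91 + 601·934 = 2
t_73 = 451·2 + 601·91 = 98
t_74 = 451·98 + 601·2 = 1004
t_75 = 451·1004 + 601·98 = 139
t_76 = 451·139 + 601·1004 = 153
t_77 = 451·153 + 601·139 = 183
t_78 = 451·183 + 601·153 = 938
t_79 = 451·938 + 601·183 = 269
t_80 = 451·269 + 601·938 = 955
t_81 = 451·955 + 601·269 = 91
t_82 = 451·91 + 601·955 = 515
t_83 = 451·515 + 601·91 = 400
t_84 = 451·400 + 601·515 = 550
t_85 = 451·550 + 601·400 = 94
t_86 = 451·94 + 601·550 = 623
t_87 = 451·623 + 601·94 = 461
t_88 = 451·461 + 601·623 = 141
t_89 = 451·141 + 601·461 = 619
t_90 = 451·619 + 601·141 = 670
t_91 = 451·670 + 601·619 = 177
t_92 = 451·177 + 601·670 = 195
t_93 = 451·195 + 601·177 = 594
t_94 = 451·594 + 601·195 = 660
t_95 = 451·660 + 601·594 = 822
t_96 = 451·822 + 601·660 = 542
t_97 = 451·542 + 601·822 = 885
t_98 = 451·885 + 601·542 = 415
t_99 = 451·415 + 601·885 = 642
t_100 = 451·642 + 601·415 = 151
t_101 = 451·151 + 601·642 = 902
t_102 = 451·902 + 601·151 = 116
t_103 = 451·116 + 601·902 = 117
t_104 = 451·117 + 601·116 = 394
t_105 = 451·394 + 601·117 = 806
t_106 = 451·806 + 601·394 = 954
t_107 = 451·954 + 601·806 = 506
t_108 = 451·506 + 601·954 = 414
t_109 = 451·414 + 601·506 = 446
t_110 = 451·446 + 601·414 = 955
t_111 = 451·955 + 601·446 = 523
t_112 = 451·523 + 601·955 = 610
t_113 = 451·610 + 601·523 = 177
t_114 = 451·177 + 601·610 = 459
t_115 = 451·459 + 601·177 = 596
t_116 = 451·596 + 601·459 = 804
t_117 = 451·804 + 601·596 = 374
t_118 = 451·374 + 601·804 = 64
t_119 = 451·64 + 601·374 = 379
t_120 = 451·379 + 601·64 = 530
t_121 = 451·530 + 601·379 = 651
t_122 = 451·651 + 601·530 = 677
t_123 = 451·677 + 601·651 = 368
t_124 = 451·368 + 601·677 = 742
t_125 = 451·742 + 601·368 = 860
t_126 = 451·860 + 601·742 = 368

368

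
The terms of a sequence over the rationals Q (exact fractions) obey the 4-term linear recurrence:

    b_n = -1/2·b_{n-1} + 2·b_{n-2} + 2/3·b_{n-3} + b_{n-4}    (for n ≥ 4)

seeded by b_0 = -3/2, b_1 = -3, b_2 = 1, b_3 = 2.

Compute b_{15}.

54578915/110592

b_4 = -1/2·2 + 2·1 + 2/3·-3 + 1·-3/2 = -5/2
b_5 = -1/2·-5/2 + 2·2 + 2/3·1 + 1·-3 = 35/12
b_6 = -1/2·35/12 + 2·-5/2 + 2/3·2 + 1·1 = -33/8
b_7 = -1/2·-33/8 + 2·35/12 + 2/3·-5/2 + 1·2 = 395/48
b_8 = -1/2·395/48 + 2·-33/8 + 2/3·35/12 + 1·-5/2 = -3721/288
b_9 = -1/2·-3721/288 + 2·395/48 + 2/3·-33/8 + 1·35/12 = 13297/576
b_10 = -1/2·13297/576 + 2·-3721/288 + 2/3·395/48 + 1·-33/8 = -41497/1152
b_11 = -1/2·-41497/1152 + 2·13297/576 + 2/3·-3721/288 + 1·395/48 = 440963/6912
b_12 = -1/2·440963/6912 + 2·-41497/1152 + 2/3·13297/576 + 1·-3721/288 = -1402747/13824
b_13 = -1/2·-1402747/13824 + 2·440963/6912 + 2/3·-41497/1152 + 1·13297/576 = 4904755/27648
b_14 = -1/2·4904755/27648 + 2·-1402747/13824 + 2/3·440963/6912 + 1·-41497/1152 = -47300353/165888
b_15 = -1/2·-47300353/165888 + 2·4904755/27648 + 2/3·-1402747/13824 + 1·440963/6912 = 54578915/110592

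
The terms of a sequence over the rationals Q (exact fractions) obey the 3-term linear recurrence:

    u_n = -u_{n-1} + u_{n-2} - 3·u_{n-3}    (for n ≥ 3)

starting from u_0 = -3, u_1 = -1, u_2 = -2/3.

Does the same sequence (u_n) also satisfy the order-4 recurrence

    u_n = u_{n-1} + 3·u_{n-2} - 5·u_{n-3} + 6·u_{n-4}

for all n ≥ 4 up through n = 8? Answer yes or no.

Terms u_0..u_8: -3, -1, -2/3, 26/3, -19/3, 17, -148/3, 256/3, -557/3
n=4: candidate gives -19/3, actual u_4 = -19/3 ✓
n=5: candidate gives 17, actual u_5 = 17 ✓
n=6: candidate gives -148/3, actual u_6 = -148/3 ✓
n=7: candidate gives 256/3, actual u_7 = 256/3 ✓
n=8: candidate gives -557/3, actual u_8 = -557/3 ✓

yes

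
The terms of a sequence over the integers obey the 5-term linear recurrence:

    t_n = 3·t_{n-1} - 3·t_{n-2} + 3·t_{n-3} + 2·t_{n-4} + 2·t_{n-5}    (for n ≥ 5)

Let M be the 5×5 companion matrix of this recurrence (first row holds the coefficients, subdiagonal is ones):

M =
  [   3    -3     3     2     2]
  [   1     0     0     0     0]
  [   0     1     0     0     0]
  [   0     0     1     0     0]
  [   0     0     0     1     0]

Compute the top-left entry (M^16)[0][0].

(M^16)[0][0] is the top entry after applying M 16 times to the unit state (1, 0, 0, 0, 0). Equivalently it is h_{20} for the auxiliary sequence (h_n) obeying the same recurrence with h_4 = 1 and h_i = 0 for 0 ≤ i < 4:
h_5 = 3·1 + -3·0 + 3·0 + 2·0 + 2·0 = 3
h_6 = 3·3 + -3·1 + 3·0 + 2·0 + 2·0 = 6
h_7 = 3·6 + -3·3 + 3·1 + 2·0 + 2·0 = 12
h_8 = 3·12 + -3·6 + 3·3 + 2·1 + 2·0 = 29
h_9 = 3·29 + -3·12 + 3·6 + 2·3 + 2·1 = 77
h_10 = 3·77 + -3·29 + 3·12 + 2·6 + 2·3 = 198
h_11 = 3·198 + -3·77 + 3·29 + 2·12 + 2·6 = 486
h_12 = 3·486 + -3·198 + 3·77 + 2·29 + 2·12 = 1177
h_13 = 3·1177 + -3·486 + 3·198 + 2·77 + 2·29 = 2879
h_14 = 3·2879 + -3·1177 + 3·486 + 2·198 + 2·77 = 7114
h_15 = 3·7114 + -3·2879 + 3·1177 + 2·486 + 2·198 = 17604
h_16 = 3·17604 + -3·7114 + 3·2879 + 2·1177 + 2·486 = 43433
h_17 = 3·43433 + -3·17604 + 3·7114 + 2·2879 + 2·1177 = 106941
h_18 = 3·106941 + -3·43433 + 3·17604 + 2·7114 + 2·2879 = 263322
h_19 = 3·263322 + -3·106941 + 3·43433 + 2·17604 + 2·7114 = 648878
h_20 = 3·648878 + -3·263322 + 3·106941 + 2·43433 + 2·17604 = 1599565

1599565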